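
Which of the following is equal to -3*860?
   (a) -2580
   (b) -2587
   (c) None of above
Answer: a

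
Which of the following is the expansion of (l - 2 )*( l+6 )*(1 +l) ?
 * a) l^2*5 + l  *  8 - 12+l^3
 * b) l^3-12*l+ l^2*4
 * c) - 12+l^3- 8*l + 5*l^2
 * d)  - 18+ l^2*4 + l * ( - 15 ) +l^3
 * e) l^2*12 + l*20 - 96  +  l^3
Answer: c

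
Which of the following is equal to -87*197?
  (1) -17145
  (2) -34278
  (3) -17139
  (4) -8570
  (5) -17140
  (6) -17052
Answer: 3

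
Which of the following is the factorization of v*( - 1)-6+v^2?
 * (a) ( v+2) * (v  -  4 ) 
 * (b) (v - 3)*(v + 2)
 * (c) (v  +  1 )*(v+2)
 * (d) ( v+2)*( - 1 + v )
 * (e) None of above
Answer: b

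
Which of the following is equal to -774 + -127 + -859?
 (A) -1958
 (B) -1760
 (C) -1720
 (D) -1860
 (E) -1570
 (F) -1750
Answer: B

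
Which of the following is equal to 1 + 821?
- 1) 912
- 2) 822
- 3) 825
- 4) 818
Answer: 2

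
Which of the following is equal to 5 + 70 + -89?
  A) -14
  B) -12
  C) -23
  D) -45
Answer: A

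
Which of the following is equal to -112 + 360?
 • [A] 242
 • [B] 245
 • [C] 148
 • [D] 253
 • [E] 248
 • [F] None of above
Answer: E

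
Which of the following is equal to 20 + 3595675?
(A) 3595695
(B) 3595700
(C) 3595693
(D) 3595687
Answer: A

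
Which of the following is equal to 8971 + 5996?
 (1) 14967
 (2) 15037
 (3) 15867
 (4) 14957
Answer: 1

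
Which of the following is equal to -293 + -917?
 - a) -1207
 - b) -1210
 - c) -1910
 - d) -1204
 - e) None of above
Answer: b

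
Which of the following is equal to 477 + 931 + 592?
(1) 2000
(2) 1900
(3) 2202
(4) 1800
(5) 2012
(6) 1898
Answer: 1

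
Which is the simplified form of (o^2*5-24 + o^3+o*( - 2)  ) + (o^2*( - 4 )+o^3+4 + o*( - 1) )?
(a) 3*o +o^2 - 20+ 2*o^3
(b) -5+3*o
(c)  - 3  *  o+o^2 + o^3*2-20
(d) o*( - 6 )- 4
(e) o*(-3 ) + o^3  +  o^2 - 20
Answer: c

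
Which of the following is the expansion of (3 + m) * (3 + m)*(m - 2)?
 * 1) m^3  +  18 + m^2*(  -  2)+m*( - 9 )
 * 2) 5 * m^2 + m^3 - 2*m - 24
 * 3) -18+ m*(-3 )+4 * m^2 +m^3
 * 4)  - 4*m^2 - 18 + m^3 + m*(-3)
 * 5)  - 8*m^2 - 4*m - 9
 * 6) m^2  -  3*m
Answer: 3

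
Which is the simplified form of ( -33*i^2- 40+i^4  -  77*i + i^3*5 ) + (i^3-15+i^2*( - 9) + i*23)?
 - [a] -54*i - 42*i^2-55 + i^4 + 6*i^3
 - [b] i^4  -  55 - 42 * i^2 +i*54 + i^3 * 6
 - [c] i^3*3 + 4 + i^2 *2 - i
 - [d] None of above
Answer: a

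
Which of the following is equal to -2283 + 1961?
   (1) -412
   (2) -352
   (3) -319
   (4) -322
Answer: 4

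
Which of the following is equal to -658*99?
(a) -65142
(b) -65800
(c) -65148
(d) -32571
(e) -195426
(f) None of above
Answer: a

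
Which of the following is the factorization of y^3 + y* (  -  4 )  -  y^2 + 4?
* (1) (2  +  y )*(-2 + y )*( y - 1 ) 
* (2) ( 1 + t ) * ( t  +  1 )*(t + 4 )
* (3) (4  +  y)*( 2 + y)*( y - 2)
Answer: 1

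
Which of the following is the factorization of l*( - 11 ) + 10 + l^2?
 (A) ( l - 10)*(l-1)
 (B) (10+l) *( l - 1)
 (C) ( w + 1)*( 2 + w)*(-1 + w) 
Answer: A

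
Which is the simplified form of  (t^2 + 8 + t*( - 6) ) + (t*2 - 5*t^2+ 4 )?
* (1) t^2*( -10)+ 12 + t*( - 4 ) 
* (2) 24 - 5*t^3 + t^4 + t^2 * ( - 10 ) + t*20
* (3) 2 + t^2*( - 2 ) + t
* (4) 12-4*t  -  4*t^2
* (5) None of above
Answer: 4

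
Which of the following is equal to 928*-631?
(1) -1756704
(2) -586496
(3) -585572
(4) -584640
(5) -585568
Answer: 5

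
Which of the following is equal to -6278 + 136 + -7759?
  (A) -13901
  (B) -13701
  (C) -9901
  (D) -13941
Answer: A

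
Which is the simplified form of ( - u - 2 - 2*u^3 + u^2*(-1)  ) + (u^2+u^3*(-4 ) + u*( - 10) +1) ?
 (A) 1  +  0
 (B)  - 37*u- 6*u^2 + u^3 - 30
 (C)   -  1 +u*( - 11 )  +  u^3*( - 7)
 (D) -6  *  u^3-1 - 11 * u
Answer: D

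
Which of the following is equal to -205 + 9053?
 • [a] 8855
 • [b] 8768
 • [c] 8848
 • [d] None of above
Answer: c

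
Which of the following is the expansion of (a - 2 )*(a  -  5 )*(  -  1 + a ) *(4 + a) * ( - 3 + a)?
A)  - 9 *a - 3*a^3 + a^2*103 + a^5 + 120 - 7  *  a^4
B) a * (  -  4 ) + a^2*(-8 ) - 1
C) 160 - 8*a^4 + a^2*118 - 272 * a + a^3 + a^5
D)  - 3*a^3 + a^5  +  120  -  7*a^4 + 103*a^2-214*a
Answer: D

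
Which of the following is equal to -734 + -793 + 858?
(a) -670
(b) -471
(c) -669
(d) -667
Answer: c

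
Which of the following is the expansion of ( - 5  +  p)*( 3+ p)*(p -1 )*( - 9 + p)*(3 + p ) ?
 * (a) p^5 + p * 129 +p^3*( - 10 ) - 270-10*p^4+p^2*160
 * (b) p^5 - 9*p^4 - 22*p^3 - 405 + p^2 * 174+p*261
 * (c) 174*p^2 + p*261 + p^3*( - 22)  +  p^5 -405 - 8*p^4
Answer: b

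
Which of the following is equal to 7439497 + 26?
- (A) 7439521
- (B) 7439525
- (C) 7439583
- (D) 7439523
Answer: D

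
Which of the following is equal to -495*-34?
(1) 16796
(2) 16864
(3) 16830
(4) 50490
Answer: 3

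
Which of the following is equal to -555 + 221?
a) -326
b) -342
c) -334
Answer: c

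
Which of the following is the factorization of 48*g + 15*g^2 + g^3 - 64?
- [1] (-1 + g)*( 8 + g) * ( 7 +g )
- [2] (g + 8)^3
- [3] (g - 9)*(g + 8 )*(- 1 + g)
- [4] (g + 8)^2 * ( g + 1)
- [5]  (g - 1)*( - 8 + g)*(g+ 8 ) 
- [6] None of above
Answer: 6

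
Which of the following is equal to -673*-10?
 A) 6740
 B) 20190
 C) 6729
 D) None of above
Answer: D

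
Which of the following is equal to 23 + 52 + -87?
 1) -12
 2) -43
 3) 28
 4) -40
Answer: 1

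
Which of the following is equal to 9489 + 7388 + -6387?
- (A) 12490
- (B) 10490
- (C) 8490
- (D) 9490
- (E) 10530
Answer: B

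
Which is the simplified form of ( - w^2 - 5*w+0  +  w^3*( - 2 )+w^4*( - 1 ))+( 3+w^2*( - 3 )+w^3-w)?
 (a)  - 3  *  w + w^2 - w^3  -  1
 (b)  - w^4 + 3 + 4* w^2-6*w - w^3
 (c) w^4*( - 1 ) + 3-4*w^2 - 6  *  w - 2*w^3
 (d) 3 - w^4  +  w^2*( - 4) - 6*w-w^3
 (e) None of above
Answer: d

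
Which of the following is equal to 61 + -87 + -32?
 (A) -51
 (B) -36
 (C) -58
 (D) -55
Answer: C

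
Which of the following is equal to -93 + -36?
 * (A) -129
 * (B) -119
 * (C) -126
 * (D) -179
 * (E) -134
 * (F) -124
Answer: A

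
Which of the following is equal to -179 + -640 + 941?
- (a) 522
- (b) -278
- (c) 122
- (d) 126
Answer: c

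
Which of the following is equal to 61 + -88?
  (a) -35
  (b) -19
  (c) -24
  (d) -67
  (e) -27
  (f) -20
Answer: e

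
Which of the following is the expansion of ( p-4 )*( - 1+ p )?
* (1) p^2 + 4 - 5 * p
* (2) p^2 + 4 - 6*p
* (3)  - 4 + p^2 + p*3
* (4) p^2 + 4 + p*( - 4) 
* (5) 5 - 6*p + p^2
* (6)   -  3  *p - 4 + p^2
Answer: 1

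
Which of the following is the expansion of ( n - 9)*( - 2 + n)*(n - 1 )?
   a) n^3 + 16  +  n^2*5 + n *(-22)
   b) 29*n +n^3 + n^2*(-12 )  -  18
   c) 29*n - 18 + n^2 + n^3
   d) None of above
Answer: b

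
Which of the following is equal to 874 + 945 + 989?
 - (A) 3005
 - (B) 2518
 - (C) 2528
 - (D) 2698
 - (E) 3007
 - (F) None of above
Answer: F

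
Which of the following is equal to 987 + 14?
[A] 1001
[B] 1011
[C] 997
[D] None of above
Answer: A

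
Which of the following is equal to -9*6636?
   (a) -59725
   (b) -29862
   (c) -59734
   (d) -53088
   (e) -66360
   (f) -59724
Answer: f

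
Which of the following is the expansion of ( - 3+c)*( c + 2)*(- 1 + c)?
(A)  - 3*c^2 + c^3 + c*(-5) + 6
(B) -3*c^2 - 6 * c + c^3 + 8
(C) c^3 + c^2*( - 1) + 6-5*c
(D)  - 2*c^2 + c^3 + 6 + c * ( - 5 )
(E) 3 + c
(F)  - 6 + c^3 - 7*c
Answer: D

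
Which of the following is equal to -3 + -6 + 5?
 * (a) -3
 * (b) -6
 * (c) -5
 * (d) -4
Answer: d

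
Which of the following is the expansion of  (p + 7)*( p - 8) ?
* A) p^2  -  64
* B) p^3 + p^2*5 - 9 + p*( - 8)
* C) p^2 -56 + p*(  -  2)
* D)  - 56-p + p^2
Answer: D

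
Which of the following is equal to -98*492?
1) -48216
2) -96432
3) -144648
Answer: 1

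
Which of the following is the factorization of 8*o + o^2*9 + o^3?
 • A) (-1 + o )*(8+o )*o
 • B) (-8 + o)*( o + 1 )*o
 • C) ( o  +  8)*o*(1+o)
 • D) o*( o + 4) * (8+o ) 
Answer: C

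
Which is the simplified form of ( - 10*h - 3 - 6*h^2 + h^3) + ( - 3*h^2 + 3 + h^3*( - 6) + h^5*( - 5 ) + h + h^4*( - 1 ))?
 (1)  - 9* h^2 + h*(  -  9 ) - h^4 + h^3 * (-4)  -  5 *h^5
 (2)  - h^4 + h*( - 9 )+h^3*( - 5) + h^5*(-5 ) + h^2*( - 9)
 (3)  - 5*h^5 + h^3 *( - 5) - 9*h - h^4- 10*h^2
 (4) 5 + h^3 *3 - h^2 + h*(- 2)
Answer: 2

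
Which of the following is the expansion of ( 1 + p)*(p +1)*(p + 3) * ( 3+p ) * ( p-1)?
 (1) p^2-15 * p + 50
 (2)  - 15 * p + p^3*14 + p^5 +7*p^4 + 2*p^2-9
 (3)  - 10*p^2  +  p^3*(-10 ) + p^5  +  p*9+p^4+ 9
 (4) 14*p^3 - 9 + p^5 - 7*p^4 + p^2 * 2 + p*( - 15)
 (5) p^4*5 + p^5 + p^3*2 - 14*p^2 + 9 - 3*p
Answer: 2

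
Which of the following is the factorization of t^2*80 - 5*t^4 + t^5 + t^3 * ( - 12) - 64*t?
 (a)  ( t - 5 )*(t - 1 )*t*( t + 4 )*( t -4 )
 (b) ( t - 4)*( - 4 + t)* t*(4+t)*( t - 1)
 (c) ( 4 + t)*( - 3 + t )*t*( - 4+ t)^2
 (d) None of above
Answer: b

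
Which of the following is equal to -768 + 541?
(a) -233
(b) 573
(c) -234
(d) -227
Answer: d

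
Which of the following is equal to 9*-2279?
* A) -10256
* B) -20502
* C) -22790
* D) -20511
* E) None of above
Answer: D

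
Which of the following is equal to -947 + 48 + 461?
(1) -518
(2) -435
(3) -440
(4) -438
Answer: 4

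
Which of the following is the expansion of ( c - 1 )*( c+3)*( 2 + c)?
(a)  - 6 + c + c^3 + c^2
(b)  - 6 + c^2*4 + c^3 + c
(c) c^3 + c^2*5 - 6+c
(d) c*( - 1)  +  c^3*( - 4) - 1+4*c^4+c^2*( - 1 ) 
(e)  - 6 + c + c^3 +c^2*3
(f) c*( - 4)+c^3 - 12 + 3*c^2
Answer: b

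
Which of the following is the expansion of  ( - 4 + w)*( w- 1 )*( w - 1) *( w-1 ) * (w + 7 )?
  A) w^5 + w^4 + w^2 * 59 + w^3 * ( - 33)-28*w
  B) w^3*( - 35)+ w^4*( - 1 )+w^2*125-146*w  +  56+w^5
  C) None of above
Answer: C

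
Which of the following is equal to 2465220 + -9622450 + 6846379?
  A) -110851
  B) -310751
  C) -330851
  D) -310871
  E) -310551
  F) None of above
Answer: F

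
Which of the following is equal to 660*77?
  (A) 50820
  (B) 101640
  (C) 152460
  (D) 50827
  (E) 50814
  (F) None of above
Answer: A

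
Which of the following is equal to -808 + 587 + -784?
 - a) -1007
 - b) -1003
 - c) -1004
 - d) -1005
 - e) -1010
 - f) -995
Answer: d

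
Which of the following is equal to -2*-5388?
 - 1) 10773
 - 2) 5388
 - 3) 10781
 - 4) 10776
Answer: 4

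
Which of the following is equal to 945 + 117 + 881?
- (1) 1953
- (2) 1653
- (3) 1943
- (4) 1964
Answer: 3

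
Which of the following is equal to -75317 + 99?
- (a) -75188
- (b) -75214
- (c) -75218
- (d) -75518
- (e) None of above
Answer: c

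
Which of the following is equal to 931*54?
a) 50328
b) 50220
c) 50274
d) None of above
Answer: c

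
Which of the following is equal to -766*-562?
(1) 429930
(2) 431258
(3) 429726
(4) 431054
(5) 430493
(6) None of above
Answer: 6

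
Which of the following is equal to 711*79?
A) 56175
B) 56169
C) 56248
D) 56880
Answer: B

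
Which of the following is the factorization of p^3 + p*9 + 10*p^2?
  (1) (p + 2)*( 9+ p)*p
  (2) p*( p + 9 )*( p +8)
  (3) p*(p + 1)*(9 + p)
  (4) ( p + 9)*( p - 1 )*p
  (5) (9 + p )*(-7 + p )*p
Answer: 3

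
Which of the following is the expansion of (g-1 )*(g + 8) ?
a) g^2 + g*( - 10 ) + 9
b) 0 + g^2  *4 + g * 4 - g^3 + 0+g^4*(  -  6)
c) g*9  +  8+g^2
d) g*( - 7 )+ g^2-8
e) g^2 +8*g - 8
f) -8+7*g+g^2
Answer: f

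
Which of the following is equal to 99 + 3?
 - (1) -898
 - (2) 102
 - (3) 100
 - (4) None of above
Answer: 2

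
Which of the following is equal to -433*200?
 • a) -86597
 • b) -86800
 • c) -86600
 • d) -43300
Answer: c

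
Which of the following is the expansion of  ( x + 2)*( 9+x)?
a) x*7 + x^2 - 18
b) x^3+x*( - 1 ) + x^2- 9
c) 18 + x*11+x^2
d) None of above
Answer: c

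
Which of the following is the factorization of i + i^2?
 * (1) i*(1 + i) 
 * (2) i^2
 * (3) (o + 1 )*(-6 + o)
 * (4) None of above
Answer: 1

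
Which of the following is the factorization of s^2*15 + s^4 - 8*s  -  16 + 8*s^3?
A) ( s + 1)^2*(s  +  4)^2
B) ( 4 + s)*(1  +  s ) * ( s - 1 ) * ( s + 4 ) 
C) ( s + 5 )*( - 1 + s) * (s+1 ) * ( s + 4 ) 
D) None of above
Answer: B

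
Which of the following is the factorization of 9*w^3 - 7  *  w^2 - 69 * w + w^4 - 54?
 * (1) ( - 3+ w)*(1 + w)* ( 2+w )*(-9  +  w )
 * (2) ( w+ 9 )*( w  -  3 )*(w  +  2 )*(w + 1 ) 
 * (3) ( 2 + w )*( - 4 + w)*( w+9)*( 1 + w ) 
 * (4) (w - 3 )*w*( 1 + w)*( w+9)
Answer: 2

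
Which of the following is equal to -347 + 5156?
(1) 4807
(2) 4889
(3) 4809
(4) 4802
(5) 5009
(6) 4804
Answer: 3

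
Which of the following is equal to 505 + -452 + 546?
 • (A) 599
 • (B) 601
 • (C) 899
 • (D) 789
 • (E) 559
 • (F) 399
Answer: A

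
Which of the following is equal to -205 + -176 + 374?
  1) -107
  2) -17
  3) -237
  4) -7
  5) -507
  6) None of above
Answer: 4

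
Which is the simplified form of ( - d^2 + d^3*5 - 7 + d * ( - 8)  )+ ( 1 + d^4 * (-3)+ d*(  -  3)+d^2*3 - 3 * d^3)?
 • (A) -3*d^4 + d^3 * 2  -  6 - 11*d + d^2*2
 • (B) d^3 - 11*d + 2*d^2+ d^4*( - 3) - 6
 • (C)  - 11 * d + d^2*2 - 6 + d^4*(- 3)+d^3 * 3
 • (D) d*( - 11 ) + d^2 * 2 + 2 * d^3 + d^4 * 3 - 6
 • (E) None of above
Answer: A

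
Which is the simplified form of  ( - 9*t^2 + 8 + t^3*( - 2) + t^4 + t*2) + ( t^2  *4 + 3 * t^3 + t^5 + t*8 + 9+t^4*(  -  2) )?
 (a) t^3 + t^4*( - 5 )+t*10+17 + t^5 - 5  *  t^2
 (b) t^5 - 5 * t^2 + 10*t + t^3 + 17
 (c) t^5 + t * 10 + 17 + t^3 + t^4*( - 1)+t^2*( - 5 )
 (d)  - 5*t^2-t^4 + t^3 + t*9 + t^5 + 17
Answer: c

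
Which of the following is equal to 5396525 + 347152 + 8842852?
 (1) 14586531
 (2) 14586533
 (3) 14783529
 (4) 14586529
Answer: 4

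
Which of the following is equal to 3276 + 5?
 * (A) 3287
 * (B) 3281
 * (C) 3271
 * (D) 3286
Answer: B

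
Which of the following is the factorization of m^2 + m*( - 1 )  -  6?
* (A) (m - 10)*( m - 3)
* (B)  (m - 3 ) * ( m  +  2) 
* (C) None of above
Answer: B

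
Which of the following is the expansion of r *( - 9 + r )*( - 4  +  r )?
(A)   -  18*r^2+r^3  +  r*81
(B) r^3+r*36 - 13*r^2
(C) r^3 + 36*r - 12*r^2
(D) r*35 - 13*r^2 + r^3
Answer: B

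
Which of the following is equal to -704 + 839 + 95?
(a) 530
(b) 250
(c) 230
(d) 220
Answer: c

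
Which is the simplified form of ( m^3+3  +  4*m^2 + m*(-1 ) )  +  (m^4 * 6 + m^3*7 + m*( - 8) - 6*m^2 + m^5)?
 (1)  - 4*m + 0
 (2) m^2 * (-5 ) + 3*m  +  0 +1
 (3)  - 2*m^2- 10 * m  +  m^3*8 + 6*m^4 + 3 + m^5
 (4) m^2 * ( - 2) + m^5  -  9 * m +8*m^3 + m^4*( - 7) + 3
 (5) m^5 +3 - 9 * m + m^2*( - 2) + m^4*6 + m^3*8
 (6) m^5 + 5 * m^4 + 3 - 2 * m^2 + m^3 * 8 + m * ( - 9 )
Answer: 5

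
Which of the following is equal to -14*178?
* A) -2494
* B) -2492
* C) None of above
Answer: B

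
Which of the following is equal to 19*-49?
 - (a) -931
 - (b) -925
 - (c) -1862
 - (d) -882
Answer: a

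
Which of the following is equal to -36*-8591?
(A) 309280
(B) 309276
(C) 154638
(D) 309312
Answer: B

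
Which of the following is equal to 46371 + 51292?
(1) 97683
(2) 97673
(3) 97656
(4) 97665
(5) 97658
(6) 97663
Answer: 6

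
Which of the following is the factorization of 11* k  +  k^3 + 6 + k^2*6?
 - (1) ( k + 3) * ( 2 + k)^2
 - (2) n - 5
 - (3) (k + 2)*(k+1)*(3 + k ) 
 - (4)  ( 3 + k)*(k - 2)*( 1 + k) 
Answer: 3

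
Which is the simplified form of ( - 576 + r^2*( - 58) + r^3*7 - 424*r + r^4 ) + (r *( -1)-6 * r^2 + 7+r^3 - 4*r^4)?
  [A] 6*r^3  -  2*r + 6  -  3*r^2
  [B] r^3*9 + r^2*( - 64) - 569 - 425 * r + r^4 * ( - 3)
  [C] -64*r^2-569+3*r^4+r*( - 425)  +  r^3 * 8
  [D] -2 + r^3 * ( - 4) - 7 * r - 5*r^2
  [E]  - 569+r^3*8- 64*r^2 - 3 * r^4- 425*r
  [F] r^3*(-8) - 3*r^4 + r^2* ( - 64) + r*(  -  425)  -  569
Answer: E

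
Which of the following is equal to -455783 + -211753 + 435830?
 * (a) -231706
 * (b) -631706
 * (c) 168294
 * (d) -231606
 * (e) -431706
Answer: a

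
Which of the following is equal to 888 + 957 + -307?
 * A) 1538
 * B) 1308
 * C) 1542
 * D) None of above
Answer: A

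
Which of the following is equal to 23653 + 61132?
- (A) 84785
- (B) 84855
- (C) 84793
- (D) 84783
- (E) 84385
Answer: A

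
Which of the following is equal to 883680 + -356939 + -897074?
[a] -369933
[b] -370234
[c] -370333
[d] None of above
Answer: c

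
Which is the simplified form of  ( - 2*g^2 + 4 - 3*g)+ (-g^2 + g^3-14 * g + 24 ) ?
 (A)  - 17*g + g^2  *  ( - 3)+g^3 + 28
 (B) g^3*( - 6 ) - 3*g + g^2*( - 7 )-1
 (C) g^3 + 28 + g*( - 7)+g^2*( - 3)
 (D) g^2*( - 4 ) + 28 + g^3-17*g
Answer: A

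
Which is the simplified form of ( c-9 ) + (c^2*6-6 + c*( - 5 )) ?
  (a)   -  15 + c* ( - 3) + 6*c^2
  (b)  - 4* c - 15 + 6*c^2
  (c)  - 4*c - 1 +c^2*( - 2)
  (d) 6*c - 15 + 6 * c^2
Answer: b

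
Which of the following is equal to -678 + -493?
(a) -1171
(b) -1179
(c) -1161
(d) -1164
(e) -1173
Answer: a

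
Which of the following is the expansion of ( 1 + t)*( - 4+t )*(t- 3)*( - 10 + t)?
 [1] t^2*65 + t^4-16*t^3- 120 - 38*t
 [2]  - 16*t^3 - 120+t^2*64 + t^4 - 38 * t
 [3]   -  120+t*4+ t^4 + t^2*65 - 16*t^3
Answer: 1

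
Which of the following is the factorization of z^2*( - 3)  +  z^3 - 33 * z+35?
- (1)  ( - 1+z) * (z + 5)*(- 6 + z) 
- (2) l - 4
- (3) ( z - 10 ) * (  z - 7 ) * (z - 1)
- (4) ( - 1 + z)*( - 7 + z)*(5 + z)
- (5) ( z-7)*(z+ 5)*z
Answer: 4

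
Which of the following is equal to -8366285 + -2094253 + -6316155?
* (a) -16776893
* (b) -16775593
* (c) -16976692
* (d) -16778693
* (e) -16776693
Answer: e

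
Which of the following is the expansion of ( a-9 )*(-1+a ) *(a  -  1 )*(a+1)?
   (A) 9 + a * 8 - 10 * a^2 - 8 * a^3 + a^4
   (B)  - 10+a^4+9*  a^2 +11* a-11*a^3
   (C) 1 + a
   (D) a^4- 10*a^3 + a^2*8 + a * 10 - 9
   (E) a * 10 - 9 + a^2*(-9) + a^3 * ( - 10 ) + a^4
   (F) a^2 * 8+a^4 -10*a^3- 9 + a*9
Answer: D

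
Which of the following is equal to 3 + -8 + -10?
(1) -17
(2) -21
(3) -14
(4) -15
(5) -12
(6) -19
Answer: 4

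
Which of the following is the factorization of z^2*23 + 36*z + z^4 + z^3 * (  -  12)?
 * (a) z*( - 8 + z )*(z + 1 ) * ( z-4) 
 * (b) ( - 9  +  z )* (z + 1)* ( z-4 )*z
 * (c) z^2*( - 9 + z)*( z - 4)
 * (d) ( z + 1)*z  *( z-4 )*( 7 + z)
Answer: b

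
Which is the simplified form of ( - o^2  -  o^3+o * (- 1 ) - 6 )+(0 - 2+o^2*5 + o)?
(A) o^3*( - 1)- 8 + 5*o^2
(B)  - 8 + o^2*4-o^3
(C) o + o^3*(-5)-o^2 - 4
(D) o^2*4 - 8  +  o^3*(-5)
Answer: B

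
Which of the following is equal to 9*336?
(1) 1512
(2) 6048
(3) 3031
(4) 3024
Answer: 4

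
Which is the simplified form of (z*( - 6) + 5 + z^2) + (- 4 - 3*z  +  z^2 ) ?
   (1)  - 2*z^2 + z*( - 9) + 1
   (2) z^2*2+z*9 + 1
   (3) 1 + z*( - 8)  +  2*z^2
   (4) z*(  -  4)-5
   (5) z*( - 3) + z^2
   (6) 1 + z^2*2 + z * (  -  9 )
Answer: 6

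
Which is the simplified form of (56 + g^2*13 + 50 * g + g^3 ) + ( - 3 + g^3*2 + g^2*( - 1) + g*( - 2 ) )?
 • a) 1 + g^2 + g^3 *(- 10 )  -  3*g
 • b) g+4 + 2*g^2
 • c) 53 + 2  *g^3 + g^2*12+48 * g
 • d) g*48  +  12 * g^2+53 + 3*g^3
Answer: d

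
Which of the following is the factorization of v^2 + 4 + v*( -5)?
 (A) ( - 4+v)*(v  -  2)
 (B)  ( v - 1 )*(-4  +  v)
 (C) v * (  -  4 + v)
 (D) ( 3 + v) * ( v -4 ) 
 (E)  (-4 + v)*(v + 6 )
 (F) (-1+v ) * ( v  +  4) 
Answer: B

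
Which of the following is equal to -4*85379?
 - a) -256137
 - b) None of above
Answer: b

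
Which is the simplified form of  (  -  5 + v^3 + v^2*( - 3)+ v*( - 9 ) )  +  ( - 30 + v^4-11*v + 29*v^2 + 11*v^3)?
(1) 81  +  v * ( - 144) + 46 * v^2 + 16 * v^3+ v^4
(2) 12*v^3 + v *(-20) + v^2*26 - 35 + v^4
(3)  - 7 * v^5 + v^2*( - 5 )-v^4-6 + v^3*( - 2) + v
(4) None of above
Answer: 2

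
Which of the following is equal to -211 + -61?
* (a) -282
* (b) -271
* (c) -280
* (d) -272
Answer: d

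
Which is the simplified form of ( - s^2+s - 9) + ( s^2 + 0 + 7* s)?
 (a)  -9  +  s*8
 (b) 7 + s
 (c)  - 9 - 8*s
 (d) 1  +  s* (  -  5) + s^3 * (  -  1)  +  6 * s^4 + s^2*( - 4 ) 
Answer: a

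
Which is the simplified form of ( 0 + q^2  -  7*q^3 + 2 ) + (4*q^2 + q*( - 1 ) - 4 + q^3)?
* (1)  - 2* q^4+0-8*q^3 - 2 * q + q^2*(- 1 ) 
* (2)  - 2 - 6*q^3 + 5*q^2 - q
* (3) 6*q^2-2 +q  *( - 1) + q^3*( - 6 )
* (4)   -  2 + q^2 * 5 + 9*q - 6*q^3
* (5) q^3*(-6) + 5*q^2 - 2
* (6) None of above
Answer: 2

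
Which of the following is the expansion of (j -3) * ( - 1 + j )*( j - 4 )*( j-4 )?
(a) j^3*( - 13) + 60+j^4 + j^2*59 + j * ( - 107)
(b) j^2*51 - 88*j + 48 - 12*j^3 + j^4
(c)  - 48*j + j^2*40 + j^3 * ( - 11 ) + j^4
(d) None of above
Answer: b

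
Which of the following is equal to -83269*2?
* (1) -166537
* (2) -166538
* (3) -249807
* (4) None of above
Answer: 2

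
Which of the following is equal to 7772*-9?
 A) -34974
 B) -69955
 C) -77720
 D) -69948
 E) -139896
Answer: D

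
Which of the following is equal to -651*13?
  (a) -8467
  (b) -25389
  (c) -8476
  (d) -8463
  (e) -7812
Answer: d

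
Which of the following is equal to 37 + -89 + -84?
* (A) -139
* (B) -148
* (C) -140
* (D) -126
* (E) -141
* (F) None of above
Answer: F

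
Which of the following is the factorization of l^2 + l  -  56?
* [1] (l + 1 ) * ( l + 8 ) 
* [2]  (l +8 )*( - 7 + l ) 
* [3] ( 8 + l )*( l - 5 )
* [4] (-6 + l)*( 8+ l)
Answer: 2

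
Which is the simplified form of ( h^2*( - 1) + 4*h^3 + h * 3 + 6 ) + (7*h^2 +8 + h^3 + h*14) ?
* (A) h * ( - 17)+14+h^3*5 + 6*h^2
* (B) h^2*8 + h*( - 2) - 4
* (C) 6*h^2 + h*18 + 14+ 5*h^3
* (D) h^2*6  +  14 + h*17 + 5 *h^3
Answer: D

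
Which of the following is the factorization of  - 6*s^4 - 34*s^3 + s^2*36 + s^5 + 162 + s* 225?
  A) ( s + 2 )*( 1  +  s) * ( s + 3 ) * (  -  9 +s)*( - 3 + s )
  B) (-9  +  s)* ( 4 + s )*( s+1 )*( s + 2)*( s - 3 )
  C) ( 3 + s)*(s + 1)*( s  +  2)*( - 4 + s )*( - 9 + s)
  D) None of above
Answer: A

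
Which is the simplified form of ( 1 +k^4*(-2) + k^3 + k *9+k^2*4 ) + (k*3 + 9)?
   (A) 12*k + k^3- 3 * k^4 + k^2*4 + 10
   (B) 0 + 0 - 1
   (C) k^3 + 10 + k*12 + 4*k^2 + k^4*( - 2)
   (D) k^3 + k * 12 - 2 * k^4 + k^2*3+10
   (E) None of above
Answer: C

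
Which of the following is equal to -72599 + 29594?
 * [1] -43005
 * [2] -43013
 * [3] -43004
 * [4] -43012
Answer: 1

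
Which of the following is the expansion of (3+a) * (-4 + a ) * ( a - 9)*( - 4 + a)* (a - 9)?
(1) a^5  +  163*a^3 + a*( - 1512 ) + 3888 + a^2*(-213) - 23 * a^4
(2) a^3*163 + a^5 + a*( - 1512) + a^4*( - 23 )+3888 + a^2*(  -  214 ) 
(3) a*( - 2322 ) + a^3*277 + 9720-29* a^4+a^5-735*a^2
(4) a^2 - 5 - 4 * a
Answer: 1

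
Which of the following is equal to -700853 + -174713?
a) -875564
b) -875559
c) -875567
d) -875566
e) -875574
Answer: d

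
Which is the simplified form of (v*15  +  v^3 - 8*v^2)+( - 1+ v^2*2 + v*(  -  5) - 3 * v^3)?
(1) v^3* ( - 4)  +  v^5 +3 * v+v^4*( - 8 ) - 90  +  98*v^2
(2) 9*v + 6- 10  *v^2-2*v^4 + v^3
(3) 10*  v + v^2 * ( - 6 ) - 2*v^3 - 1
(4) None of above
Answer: 3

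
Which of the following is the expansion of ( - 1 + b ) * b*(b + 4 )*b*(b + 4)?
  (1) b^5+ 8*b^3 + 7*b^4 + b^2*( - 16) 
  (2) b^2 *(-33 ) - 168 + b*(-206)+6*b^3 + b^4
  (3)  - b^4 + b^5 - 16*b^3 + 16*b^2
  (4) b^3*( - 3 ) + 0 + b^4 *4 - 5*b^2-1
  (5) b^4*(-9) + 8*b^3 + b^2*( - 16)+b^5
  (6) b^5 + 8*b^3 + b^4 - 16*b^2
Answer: 1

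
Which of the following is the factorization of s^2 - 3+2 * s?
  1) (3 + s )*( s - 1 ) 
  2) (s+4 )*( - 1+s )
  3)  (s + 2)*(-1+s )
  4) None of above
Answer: 1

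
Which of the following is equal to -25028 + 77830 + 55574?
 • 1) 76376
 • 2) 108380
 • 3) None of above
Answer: 3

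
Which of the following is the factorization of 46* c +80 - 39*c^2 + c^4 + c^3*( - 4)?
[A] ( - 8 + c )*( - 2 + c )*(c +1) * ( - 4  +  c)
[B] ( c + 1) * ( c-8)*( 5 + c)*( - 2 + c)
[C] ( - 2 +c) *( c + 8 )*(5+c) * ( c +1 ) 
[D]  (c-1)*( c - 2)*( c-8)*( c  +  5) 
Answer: B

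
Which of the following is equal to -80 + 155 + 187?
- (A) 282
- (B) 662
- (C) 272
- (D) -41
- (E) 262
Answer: E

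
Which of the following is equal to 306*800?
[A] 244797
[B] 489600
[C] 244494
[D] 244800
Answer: D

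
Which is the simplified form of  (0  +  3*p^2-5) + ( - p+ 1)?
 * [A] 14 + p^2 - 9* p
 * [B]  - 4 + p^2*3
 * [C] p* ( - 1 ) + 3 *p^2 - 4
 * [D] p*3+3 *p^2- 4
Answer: C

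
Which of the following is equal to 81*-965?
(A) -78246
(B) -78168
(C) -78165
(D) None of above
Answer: C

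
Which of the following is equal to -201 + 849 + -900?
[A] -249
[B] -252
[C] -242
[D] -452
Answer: B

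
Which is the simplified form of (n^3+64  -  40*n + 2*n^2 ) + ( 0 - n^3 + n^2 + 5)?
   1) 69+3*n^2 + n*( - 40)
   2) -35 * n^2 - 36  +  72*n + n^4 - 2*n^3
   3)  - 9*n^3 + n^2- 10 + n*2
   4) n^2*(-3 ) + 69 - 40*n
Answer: 1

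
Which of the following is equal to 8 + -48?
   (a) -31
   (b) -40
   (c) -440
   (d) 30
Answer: b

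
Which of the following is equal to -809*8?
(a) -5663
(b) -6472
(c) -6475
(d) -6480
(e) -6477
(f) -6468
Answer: b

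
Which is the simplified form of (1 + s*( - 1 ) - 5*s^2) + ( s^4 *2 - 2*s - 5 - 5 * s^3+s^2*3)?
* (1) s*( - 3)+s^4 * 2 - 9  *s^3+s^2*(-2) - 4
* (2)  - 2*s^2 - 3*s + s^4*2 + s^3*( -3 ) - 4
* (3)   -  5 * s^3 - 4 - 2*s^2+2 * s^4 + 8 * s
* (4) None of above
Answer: 4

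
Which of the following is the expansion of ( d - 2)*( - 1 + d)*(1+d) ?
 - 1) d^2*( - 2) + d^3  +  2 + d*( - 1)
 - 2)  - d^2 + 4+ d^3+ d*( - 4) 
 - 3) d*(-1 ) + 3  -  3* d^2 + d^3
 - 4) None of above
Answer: 1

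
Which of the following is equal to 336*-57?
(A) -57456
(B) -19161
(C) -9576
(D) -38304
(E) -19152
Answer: E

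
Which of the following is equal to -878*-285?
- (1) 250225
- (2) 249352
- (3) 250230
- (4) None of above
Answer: 3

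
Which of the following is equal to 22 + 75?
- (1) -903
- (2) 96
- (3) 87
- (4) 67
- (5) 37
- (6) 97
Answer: 6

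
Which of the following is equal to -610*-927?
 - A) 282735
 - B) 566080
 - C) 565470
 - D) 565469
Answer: C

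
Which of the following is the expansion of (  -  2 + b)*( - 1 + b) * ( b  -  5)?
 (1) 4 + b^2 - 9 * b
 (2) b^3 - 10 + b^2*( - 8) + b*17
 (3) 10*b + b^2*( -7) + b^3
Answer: 2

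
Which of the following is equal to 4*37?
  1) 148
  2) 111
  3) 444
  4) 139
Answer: 1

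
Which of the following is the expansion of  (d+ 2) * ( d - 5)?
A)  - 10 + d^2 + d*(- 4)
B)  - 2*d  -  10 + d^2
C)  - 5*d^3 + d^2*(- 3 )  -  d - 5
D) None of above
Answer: D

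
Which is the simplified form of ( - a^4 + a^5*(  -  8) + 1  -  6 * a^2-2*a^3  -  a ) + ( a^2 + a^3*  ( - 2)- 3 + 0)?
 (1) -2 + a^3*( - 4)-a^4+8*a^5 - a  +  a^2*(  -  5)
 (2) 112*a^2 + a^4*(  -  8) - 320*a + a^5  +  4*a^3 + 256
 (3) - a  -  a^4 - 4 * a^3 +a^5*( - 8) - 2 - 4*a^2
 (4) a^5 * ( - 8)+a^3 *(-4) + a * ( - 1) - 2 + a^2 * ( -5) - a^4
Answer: 4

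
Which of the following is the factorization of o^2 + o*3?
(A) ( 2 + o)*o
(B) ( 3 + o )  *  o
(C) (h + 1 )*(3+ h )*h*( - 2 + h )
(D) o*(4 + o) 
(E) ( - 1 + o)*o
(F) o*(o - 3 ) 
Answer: B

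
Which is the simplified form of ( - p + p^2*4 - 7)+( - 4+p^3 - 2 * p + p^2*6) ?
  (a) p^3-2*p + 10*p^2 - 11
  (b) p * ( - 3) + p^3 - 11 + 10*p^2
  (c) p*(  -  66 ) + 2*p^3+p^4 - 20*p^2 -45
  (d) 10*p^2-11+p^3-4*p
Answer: b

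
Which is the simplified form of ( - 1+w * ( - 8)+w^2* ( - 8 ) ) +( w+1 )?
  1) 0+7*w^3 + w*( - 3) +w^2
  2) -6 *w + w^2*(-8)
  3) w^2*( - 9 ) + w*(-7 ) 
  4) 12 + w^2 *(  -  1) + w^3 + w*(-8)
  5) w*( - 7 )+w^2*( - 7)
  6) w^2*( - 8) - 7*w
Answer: 6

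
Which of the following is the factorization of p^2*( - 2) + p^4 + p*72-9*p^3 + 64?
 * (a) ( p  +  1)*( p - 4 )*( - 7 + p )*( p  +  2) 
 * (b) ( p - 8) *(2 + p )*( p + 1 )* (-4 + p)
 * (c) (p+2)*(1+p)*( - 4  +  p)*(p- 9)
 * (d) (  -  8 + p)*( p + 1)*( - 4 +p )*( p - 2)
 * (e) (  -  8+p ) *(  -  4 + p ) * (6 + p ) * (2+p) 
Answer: b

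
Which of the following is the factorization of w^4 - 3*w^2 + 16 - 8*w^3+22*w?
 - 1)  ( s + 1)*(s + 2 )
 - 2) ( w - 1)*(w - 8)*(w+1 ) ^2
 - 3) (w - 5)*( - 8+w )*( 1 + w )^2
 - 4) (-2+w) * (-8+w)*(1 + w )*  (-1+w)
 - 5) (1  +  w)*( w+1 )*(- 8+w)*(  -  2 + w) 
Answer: 5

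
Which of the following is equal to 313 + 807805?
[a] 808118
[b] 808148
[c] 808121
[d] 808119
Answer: a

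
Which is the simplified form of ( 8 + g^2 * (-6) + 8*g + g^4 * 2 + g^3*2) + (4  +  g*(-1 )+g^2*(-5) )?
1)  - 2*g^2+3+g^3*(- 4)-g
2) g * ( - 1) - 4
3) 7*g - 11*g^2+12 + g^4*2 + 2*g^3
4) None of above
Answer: 3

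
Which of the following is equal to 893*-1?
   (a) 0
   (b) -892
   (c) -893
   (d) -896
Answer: c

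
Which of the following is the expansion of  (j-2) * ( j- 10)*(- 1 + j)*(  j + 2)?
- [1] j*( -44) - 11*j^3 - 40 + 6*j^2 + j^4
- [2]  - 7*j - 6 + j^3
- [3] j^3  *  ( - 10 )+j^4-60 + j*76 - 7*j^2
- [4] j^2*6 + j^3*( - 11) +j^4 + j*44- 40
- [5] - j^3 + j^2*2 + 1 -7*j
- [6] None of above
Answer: 4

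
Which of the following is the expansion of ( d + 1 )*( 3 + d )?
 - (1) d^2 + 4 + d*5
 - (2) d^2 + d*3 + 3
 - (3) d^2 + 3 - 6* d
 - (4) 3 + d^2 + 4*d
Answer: 4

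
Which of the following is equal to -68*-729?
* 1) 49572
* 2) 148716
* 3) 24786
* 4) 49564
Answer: 1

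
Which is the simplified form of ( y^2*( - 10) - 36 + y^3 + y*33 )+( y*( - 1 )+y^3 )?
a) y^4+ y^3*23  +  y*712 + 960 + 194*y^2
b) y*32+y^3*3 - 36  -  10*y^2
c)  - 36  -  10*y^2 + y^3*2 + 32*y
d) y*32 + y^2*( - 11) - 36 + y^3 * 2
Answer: c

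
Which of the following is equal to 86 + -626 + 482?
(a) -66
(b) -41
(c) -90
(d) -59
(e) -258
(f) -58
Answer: f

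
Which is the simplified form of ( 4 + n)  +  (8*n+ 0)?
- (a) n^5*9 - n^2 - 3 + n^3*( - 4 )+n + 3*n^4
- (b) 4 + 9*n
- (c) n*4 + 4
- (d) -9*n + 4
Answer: b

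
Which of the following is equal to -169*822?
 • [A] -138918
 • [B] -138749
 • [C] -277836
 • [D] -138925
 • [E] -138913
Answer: A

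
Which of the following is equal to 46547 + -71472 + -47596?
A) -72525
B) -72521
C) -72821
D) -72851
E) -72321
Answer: B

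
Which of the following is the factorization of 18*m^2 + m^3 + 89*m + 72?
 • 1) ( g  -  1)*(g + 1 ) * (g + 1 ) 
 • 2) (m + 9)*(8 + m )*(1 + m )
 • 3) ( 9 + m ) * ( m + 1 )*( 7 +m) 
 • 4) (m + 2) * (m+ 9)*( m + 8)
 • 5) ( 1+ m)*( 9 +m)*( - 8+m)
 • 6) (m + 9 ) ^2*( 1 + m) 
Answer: 2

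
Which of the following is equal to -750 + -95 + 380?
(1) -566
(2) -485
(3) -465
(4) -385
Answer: 3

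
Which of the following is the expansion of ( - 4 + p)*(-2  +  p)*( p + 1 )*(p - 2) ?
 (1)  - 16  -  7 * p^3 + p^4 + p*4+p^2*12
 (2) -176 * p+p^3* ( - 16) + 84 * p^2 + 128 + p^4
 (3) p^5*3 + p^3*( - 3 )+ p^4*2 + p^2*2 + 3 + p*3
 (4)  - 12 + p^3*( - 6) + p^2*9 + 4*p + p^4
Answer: 1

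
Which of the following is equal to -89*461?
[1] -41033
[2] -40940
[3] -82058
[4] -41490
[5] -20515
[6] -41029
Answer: 6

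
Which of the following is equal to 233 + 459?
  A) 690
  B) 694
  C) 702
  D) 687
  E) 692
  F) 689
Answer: E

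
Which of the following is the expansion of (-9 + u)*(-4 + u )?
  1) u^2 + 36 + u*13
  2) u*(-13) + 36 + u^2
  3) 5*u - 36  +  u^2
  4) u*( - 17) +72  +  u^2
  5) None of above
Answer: 2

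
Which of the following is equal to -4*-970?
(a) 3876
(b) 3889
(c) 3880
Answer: c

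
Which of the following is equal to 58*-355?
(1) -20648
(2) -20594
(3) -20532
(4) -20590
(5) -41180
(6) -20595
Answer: 4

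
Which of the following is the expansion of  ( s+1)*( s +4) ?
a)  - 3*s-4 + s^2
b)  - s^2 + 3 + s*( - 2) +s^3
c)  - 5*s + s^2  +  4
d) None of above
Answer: d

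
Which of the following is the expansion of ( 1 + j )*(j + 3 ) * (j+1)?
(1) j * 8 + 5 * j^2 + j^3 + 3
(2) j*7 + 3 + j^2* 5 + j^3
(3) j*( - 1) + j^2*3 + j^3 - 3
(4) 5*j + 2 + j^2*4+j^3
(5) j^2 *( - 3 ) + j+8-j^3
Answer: 2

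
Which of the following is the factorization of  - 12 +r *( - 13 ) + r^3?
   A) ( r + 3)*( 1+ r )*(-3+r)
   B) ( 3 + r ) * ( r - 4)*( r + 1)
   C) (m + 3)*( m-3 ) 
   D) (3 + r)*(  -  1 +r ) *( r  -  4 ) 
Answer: B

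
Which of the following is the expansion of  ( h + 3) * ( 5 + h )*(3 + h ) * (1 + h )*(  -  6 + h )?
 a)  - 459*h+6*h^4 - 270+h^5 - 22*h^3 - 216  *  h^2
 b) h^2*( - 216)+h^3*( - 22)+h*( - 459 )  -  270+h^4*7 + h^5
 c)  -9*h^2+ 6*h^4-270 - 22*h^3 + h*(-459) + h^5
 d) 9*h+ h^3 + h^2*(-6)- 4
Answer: a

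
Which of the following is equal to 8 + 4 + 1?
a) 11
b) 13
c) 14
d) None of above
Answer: b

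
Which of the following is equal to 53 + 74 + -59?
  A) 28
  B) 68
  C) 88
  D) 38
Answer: B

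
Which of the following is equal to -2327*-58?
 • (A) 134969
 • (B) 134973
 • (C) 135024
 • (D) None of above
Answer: D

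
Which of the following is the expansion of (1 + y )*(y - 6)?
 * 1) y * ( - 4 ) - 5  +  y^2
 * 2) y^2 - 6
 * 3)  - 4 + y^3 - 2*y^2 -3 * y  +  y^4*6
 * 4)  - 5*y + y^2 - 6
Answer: 4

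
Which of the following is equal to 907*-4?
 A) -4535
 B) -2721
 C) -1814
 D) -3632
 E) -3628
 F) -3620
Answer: E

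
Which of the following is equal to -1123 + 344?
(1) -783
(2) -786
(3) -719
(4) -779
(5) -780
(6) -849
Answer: 4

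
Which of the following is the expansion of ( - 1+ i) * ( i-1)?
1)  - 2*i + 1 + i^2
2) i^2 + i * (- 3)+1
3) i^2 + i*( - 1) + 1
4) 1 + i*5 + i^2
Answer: 1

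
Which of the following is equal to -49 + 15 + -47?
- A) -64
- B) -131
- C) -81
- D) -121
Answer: C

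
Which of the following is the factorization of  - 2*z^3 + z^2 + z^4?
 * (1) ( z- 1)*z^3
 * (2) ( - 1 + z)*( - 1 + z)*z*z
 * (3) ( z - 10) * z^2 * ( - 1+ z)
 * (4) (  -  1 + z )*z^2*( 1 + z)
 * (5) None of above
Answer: 2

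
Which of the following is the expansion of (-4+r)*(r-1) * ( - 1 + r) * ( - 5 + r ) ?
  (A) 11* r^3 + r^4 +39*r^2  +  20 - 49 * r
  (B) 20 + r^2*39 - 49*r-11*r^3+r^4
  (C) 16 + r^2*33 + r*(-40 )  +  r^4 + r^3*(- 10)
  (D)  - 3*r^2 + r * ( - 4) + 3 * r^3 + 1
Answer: B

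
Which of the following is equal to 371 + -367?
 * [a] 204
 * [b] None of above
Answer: b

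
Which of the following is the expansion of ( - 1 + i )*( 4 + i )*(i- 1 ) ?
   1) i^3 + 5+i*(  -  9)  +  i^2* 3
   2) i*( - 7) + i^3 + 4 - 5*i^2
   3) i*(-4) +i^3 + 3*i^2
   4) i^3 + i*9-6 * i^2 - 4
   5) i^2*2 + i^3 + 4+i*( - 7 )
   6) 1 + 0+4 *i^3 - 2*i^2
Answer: 5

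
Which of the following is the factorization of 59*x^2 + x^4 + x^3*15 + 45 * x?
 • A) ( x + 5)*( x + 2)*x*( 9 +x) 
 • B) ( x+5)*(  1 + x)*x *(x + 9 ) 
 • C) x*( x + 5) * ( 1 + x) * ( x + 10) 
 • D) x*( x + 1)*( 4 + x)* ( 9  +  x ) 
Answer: B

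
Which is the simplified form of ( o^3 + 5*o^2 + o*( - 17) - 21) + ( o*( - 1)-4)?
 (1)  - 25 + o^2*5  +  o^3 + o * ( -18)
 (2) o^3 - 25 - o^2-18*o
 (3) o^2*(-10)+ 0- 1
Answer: 1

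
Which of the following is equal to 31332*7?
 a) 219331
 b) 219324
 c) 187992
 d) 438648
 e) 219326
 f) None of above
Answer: b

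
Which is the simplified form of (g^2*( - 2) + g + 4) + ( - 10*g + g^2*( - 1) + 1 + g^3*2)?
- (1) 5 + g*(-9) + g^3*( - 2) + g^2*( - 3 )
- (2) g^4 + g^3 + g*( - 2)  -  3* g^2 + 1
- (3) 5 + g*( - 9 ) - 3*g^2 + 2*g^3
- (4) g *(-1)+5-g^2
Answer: 3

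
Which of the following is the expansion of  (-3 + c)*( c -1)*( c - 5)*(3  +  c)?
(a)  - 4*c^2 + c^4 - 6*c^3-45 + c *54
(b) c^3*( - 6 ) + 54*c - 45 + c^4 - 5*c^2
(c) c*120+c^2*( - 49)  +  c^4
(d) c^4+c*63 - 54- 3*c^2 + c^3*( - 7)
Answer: a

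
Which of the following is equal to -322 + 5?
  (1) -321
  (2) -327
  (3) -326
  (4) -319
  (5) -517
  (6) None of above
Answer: 6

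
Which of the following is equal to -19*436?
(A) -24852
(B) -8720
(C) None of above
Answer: C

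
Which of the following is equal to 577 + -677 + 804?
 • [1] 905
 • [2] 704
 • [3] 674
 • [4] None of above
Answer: 2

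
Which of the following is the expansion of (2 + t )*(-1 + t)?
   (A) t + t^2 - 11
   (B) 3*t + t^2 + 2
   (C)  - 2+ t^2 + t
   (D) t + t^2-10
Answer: C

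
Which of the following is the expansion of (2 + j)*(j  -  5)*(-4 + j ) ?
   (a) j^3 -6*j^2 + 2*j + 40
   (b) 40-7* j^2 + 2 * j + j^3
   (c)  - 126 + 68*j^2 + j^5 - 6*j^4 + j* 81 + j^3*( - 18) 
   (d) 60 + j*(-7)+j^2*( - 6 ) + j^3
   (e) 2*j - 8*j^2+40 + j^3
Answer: b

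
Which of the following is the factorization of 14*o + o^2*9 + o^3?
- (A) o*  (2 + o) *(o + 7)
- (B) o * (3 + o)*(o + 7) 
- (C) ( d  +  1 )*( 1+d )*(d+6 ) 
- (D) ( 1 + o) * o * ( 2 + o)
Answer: A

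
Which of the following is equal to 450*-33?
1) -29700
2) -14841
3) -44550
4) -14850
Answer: 4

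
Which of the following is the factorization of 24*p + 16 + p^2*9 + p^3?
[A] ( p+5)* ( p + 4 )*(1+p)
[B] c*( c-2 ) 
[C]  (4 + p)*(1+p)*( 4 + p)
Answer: C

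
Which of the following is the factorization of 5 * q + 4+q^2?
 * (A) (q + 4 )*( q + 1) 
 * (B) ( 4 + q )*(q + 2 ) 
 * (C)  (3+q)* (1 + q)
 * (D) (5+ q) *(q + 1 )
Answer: A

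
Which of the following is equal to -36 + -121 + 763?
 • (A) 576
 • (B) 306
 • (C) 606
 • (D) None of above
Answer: C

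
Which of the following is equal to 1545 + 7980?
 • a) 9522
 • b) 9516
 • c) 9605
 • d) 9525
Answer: d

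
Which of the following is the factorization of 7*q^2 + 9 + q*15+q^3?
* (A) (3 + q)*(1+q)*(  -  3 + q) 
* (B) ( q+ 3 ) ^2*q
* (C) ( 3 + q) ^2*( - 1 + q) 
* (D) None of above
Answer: D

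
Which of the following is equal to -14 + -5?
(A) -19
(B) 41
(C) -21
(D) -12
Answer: A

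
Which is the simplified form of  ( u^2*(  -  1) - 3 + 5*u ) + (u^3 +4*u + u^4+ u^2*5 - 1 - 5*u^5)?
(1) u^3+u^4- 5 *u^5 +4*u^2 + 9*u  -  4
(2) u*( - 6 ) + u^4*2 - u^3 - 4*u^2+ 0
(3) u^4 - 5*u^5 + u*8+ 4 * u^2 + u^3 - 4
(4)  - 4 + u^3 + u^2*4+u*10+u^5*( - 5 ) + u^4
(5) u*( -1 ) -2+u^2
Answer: 1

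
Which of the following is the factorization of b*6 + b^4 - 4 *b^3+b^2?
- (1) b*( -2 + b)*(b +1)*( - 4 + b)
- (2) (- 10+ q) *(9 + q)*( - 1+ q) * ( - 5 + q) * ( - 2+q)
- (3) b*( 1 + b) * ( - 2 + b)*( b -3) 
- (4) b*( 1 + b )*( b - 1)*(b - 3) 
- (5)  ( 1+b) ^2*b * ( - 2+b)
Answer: 3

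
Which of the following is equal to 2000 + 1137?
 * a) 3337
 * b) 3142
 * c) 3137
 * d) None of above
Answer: c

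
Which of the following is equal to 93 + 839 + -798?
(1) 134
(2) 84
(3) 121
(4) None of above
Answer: 1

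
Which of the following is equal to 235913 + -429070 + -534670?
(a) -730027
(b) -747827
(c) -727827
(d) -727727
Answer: c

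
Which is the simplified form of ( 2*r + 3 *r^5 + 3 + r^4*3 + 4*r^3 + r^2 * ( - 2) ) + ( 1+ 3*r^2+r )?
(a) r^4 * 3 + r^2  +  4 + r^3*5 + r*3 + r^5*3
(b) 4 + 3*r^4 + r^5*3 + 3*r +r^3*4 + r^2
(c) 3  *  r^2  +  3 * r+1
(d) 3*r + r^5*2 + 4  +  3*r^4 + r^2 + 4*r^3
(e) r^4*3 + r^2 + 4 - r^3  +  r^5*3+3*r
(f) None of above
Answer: b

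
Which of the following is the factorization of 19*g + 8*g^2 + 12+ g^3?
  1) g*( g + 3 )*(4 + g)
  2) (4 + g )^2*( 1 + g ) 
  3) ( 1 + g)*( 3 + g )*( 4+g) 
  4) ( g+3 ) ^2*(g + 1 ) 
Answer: 3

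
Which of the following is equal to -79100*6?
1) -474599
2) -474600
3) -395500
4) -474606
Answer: 2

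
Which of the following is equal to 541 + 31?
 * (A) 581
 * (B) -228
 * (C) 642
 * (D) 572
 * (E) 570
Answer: D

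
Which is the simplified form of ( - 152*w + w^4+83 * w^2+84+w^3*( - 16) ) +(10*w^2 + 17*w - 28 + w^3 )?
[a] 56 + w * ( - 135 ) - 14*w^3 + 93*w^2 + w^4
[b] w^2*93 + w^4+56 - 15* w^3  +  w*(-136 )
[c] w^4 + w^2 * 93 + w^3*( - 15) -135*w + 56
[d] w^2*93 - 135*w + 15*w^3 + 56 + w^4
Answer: c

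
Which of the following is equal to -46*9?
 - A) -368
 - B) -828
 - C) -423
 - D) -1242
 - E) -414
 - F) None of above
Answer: E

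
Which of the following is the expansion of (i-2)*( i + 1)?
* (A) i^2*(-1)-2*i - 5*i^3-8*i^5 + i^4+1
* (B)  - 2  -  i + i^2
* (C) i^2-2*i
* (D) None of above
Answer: B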